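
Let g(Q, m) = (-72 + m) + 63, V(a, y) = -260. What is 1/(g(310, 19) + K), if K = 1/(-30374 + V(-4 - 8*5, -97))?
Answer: 30634/306339 ≈ 0.10000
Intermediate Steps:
g(Q, m) = -9 + m
K = -1/30634 (K = 1/(-30374 - 260) = 1/(-30634) = -1/30634 ≈ -3.2643e-5)
1/(g(310, 19) + K) = 1/((-9 + 19) - 1/30634) = 1/(10 - 1/30634) = 1/(306339/30634) = 30634/306339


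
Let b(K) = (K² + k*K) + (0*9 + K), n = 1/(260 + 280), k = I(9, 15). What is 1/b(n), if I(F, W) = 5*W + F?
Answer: 291600/45901 ≈ 6.3528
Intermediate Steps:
I(F, W) = F + 5*W
k = 84 (k = 9 + 5*15 = 9 + 75 = 84)
n = 1/540 ≈ 0.0018519
b(K) = K² + 85*K (b(K) = (K² + 84*K) + (0*9 + K) = (K² + 84*K) + (0 + K) = (K² + 84*K) + K = K² + 85*K)
1/b(n) = 1/((85 + 1/540)/540) = 1/((1/540)*(45901/540)) = 1/(45901/291600) = 291600/45901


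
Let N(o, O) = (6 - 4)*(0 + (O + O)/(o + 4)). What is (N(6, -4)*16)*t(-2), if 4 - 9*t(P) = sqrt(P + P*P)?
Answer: -512/45 + 128*sqrt(2)/45 ≈ -7.3551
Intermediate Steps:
N(o, O) = 4*O/(4 + o) (N(o, O) = 2*(0 + (2*O)/(4 + o)) = 2*(0 + 2*O/(4 + o)) = 2*(2*O/(4 + o)) = 4*O/(4 + o))
t(P) = 4/9 - sqrt(P + P**2)/9 (t(P) = 4/9 - sqrt(P + P*P)/9 = 4/9 - sqrt(P + P**2)/9)
(N(6, -4)*16)*t(-2) = ((4*(-4)/(4 + 6))*16)*(4/9 - sqrt(2)/9) = ((4*(-4)/10)*16)*(4/9 - sqrt(2)/9) = ((4*(-4)*(1/10))*16)*(4/9 - sqrt(2)/9) = (-8/5*16)*(4/9 - sqrt(2)/9) = -128*(4/9 - sqrt(2)/9)/5 = -512/45 + 128*sqrt(2)/45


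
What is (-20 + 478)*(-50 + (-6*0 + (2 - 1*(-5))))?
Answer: -19694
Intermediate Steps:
(-20 + 478)*(-50 + (-6*0 + (2 - 1*(-5)))) = 458*(-50 + (0 + (2 + 5))) = 458*(-50 + (0 + 7)) = 458*(-50 + 7) = 458*(-43) = -19694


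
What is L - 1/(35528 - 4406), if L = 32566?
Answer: 1013519051/31122 ≈ 32566.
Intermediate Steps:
L - 1/(35528 - 4406) = 32566 - 1/(35528 - 4406) = 32566 - 1/31122 = 1013519051/31122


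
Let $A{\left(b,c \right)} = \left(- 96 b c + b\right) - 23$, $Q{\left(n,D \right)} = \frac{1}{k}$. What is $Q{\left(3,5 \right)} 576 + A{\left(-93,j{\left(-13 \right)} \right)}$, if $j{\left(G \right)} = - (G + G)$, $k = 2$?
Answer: $232300$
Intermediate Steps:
$j{\left(G \right)} = - 2 G$
$Q{\left(n,D \right)} = \frac{1}{2}$
$A{\left(b,c \right)} = -23 + b - 96 b c$ ($A{\left(b,c \right)} = \left(- 96 b c + b\right) - 23 = \left(b - 96 b c\right) - 23 = -23 + b - 96 b c$)
$Q{\left(3,5 \right)} 576 + A{\left(-93,j{\left(-13 \right)} \right)} = \frac{1}{2} \cdot 576 - \left(116 - \left(-17856\right) \left(-13\right)\right) = 288 - \left(116 - 232128\right) = 288 - -232012 = 288 + 232012 = 232300$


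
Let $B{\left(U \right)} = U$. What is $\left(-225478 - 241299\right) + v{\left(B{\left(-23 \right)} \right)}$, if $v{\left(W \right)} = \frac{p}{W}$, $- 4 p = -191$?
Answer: $- \frac{42943675}{92} \approx -4.6678 \cdot 10^{5}$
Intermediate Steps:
$p = \frac{191}{4}$ ($p = \left(- \frac{1}{4}\right) \left(-191\right) = \frac{191}{4} \approx 47.75$)
$v{\left(W \right)} = \frac{191}{4 W}$
$\left(-225478 - 241299\right) + v{\left(B{\left(-23 \right)} \right)} = \left(-225478 - 241299\right) + \frac{191}{4 \left(-23\right)} = -466777 + \frac{191}{4} \left(- \frac{1}{23}\right) = -466777 - \frac{191}{92} = - \frac{42943675}{92}$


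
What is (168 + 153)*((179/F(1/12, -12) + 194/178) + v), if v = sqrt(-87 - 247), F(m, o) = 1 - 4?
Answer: -1673480/89 + 321*I*sqrt(334) ≈ -18803.0 + 5866.5*I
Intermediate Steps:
F(m, o) = -3
v = I*sqrt(334) (v = sqrt(-334) = I*sqrt(334) ≈ 18.276*I)
(168 + 153)*((179/F(1/12, -12) + 194/178) + v) = (168 + 153)*((179/(-3) + 194/178) + I*sqrt(334)) = 321*((179*(-1/3) + 194*(1/178)) + I*sqrt(334)) = 321*((-179/3 + 97/89) + I*sqrt(334)) = 321*(-15640/267 + I*sqrt(334)) = -1673480/89 + 321*I*sqrt(334)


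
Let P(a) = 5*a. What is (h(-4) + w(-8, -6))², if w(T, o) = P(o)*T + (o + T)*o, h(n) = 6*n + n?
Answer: 87616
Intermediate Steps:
h(n) = 7*n
w(T, o) = o*(T + o) + 5*T*o (w(T, o) = (5*o)*T + (o + T)*o = 5*T*o + (T + o)*o = 5*T*o + o*(T + o) = o*(T + o) + 5*T*o)
(h(-4) + w(-8, -6))² = (7*(-4) - 6*(-6 + 6*(-8)))² = (-28 - 6*(-6 - 48))² = (-28 - 6*(-54))² = (-28 + 324)² = 296² = 87616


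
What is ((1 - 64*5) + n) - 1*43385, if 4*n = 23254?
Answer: -75781/2 ≈ -37891.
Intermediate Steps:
n = 11627/2 (n = (¼)*23254 = 11627/2 ≈ 5813.5)
((1 - 64*5) + n) - 1*43385 = ((1 - 64*5) + 11627/2) - 1*43385 = ((1 - 320) + 11627/2) - 43385 = (-319 + 11627/2) - 43385 = 10989/2 - 43385 = -75781/2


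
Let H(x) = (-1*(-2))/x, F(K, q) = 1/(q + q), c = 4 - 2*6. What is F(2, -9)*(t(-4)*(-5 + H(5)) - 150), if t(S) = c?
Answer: 283/45 ≈ 6.2889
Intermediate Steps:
c = -8 (c = 4 - 12 = -8)
F(K, q) = 1/(2*q)
H(x) = 2/x
t(S) = -8
F(2, -9)*(t(-4)*(-5 + H(5)) - 150) = ((½)/(-9))*(-8*(-5 + 2/5) - 150) = ((½)*(-⅑))*(-8*(-5 + 2*(⅕)) - 150) = -(-8*(-5 + ⅖) - 150)/18 = -(-8*(-23/5) - 150)/18 = -(184/5 - 150)/18 = -1/18*(-566/5) = 283/45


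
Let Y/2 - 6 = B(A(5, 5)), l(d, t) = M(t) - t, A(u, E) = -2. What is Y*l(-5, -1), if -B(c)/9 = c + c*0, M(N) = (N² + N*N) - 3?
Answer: 0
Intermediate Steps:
M(N) = -3 + 2*N² (M(N) = (N² + N²) - 3 = 2*N² - 3 = -3 + 2*N²)
B(c) = -9*c (B(c) = -9*(c + c*0) = -9*(c + 0) = -9*c)
l(d, t) = -3 - t + 2*t² (l(d, t) = (-3 + 2*t²) - t = -3 - t + 2*t²)
Y = 48 (Y = 12 + 2*(-9*(-2)) = 12 + 2*18 = 12 + 36 = 48)
Y*l(-5, -1) = 48*(-3 - 1*(-1) + 2*(-1)²) = 48*(-3 + 1 + 2*1) = 48*(-3 + 1 + 2) = 48*0 = 0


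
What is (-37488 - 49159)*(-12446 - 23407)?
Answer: 3106554891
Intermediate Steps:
(-37488 - 49159)*(-12446 - 23407) = -86647*(-35853) = 3106554891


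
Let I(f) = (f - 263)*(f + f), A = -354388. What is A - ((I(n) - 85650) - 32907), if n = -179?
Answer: -394067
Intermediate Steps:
I(f) = 2*f*(-263 + f) (I(f) = (-263 + f)*(2*f) = 2*f*(-263 + f))
A - ((I(n) - 85650) - 32907) = -354388 - ((2*(-179)*(-263 - 179) - 85650) - 32907) = -354388 - ((2*(-179)*(-442) - 85650) - 32907) = -354388 - ((158236 - 85650) - 32907) = -354388 - (72586 - 32907) = -354388 - 1*39679 = -354388 - 39679 = -394067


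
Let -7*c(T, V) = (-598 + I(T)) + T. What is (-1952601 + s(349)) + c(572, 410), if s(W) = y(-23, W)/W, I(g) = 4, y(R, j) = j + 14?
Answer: -4770194024/2443 ≈ -1.9526e+6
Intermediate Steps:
y(R, j) = 14 + j
s(W) = (14 + W)/W
c(T, V) = 594/7 - T/7 (c(T, V) = -((-598 + 4) + T)/7 = -(-594 + T)/7 = 594/7 - T/7)
(-1952601 + s(349)) + c(572, 410) = (-1952601 + (14 + 349)/349) + (594/7 - ⅐*572) = (-1952601 + (1/349)*363) + (594/7 - 572/7) = (-1952601 + 363/349) + 22/7 = -681457386/349 + 22/7 = -4770194024/2443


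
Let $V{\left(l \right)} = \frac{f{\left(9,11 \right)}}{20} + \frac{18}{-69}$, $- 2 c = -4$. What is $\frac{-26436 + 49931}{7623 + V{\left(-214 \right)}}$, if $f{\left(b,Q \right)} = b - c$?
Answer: $\frac{10807700}{3506621} \approx 3.0821$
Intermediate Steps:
$c = 2$ ($c = \left(- \frac{1}{2}\right) \left(-4\right) = 2$)
$f{\left(b,Q \right)} = -2 + b$ ($f{\left(b,Q \right)} = b - 2 = -2 + b$)
$V{\left(l \right)} = \frac{41}{460}$ ($V{\left(l \right)} = \frac{-2 + 9}{20} + \frac{18}{-69} = 7 \cdot \frac{1}{20} + 18 \left(- \frac{1}{69}\right) = \frac{7}{20} - \frac{6}{23} = \frac{41}{460}$)
$\frac{-26436 + 49931}{7623 + V{\left(-214 \right)}} = \frac{-26436 + 49931}{7623 + \frac{41}{460}} = \frac{23495}{\frac{3506621}{460}} = 23495 \cdot \frac{460}{3506621} = \frac{10807700}{3506621}$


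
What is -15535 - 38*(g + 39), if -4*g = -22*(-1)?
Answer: -16808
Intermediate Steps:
g = -11/2 (g = -(-11)*(-1)/2 = -1/4*22 = -11/2 ≈ -5.5000)
-15535 - 38*(g + 39) = -15535 - 38*(-11/2 + 39) = -15535 - 38*67/2 = -15535 - 1*1273 = -15535 - 1273 = -16808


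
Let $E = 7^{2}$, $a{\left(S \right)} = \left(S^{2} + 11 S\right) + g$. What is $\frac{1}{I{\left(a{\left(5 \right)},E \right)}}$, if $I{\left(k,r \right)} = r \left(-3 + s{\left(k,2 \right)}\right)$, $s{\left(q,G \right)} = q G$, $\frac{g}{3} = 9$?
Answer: $\frac{1}{10339} \approx 9.6721 \cdot 10^{-5}$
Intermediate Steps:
$g = 27$ ($g = 3 \cdot 9 = 27$)
$a{\left(S \right)} = 27 + S^{2} + 11 S$ ($a{\left(S \right)} = \left(S^{2} + 11 S\right) + 27 = 27 + S^{2} + 11 S$)
$E = 49$
$s{\left(q,G \right)} = G q$
$I{\left(k,r \right)} = r \left(-3 + 2 k\right)$
$\frac{1}{I{\left(a{\left(5 \right)},E \right)}} = \frac{1}{49 \left(-3 + 2 \left(27 + 5^{2} + 11 \cdot 5\right)\right)} = \frac{1}{49 \left(-3 + 2 \left(27 + 25 + 55\right)\right)} = \frac{1}{49 \left(-3 + 2 \cdot 107\right)} = \frac{1}{49 \left(-3 + 214\right)} = \frac{1}{49 \cdot 211} = \frac{1}{10339}$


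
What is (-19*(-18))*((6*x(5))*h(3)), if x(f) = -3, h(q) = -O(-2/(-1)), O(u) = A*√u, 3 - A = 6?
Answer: -18468*√2 ≈ -26118.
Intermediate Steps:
A = -3 (A = 3 - 1*6 = 3 - 6 = -3)
O(u) = -3*√u
h(q) = 3*√2 (h(q) = -(-3)*√(-2/(-1)) = -(-3)*√(-2*(-1)) = -(-3)*√2 = 3*√2)
(-19*(-18))*((6*x(5))*h(3)) = (-19*(-18))*((6*(-3))*(3*√2)) = 342*(-54*√2) = -18468*√2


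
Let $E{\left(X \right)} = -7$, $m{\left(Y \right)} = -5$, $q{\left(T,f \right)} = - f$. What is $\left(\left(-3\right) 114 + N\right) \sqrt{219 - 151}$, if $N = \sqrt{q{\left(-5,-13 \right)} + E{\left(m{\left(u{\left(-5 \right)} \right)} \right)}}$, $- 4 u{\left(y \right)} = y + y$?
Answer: $2 \sqrt{17} \left(-342 + \sqrt{6}\right) \approx -2800.0$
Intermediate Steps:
$u{\left(y \right)} = - \frac{y}{2}$ ($u{\left(y \right)} = - \frac{y + y}{4} = - \frac{2 y}{4} = - \frac{y}{2}$)
$N = \sqrt{6}$ ($N = \sqrt{\left(-1\right) \left(-13\right) - 7} = \sqrt{13 - 7} = \sqrt{6} \approx 2.4495$)
$\left(\left(-3\right) 114 + N\right) \sqrt{219 - 151} = \left(\left(-3\right) 114 + \sqrt{6}\right) \sqrt{219 - 151} = \left(-342 + \sqrt{6}\right) \sqrt{68} = \left(-342 + \sqrt{6}\right) 2 \sqrt{17} = 2 \sqrt{17} \left(-342 + \sqrt{6}\right)$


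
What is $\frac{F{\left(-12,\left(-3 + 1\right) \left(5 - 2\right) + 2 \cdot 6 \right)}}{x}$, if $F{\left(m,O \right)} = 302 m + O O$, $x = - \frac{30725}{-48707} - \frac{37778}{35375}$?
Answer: $\frac{2060720109500}{251052057} \approx 8208.3$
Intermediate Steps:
$x = - \frac{753156171}{1723010125}$ ($x = \left(-30725\right) \left(- \frac{1}{48707}\right) - \frac{37778}{35375} = \frac{30725}{48707} - \frac{37778}{35375} = - \frac{753156171}{1723010125} \approx -0.43712$)
$F{\left(m,O \right)} = O^{2} + 302 m$ ($F{\left(m,O \right)} = 302 m + O^{2} = O^{2} + 302 m$)
$\frac{F{\left(-12,\left(-3 + 1\right) \left(5 - 2\right) + 2 \cdot 6 \right)}}{x} = \frac{\left(\left(-3 + 1\right) \left(5 - 2\right) + 2 \cdot 6\right)^{2} + 302 \left(-12\right)}{- \frac{753156171}{1723010125}} = \left(\left(\left(-2\right) 3 + 12\right)^{2} - 3624\right) \left(- \frac{1723010125}{753156171}\right) = \left(\left(-6 + 12\right)^{2} - 3624\right) \left(- \frac{1723010125}{753156171}\right) = \left(6^{2} - 3624\right) \left(- \frac{1723010125}{753156171}\right) = \left(36 - 3624\right) \left(- \frac{1723010125}{753156171}\right) = \left(-3588\right) \left(- \frac{1723010125}{753156171}\right) = \frac{2060720109500}{251052057}$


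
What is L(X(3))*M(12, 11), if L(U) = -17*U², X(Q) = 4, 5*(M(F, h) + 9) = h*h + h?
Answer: -23664/5 ≈ -4732.8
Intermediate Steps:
M(F, h) = -9 + h/5 + h²/5 (M(F, h) = -9 + (h*h + h)/5 = -9 + (h² + h)/5 = -9 + (h + h²)/5 = -9 + (h/5 + h²/5) = -9 + h/5 + h²/5)
L(X(3))*M(12, 11) = (-17*4²)*(-9 + (⅕)*11 + (⅕)*11²) = (-17*16)*(-9 + 11/5 + (⅕)*121) = -272*(-9 + 11/5 + 121/5) = -272*87/5 = -23664/5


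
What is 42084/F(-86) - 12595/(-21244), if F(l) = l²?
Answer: 246796279/39280156 ≈ 6.2830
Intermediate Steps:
42084/F(-86) - 12595/(-21244) = 42084/((-86)²) - 12595/(-21244) = 42084/7396 - 12595*(-1/21244) = 42084*(1/7396) + 12595/21244 = 10521/1849 + 12595/21244 = 246796279/39280156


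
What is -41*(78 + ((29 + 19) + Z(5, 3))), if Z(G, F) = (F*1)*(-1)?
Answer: -5043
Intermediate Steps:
Z(G, F) = -F (Z(G, F) = F*(-1) = -F)
-41*(78 + ((29 + 19) + Z(5, 3))) = -41*(78 + ((29 + 19) - 1*3)) = -41*(78 + (48 - 3)) = -41*(78 + 45) = -41*123 = -5043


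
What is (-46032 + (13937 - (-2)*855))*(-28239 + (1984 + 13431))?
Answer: 389657240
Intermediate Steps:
(-46032 + (13937 - (-2)*855))*(-28239 + (1984 + 13431)) = (-46032 + (13937 - 1*(-1710)))*(-28239 + 15415) = (-46032 + (13937 + 1710))*(-12824) = (-46032 + 15647)*(-12824) = -30385*(-12824) = 389657240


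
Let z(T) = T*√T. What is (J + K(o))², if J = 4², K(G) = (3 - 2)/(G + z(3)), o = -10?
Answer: 1340991/5329 - 6948*√3/5329 ≈ 249.38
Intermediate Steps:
z(T) = T^(3/2)
K(G) = 1/(G + 3*√3) (K(G) = (3 - 2)/(G + 3^(3/2)) = 1/(G + 3*√3))
J = 16
(J + K(o))² = (16 + 1/(-10 + 3*√3))²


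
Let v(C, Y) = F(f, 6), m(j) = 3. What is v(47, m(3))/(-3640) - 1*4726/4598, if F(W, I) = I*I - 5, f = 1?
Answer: -8672589/8368360 ≈ -1.0364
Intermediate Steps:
F(W, I) = -5 + I² (F(W, I) = I² - 5 = -5 + I²)
v(C, Y) = 31 (v(C, Y) = -5 + 6² = -5 + 36 = 31)
v(47, m(3))/(-3640) - 1*4726/4598 = 31/(-3640) - 1*4726/4598 = 31*(-1/3640) - 4726*1/4598 = -31/3640 - 2363/2299 = -8672589/8368360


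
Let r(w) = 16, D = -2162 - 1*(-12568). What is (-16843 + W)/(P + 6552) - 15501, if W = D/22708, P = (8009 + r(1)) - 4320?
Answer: -1805406347197/116457978 ≈ -15503.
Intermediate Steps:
D = 10406 (D = -2162 + 12568 = 10406)
P = 3705 (P = (8009 + 16) - 4320 = 8025 - 4320 = 3705)
W = 5203/11354 (W = 10406/22708 = 10406*(1/22708) = 5203/11354 ≈ 0.45825)
(-16843 + W)/(P + 6552) - 15501 = (-16843 + 5203/11354)/(3705 + 6552) - 15501 = -191230219/11354/10257 - 15501 = -191230219/11354*1/10257 - 15501 = -191230219/116457978 - 15501 = -1805406347197/116457978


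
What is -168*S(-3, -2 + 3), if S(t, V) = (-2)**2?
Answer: -672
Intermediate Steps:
S(t, V) = 4
-168*S(-3, -2 + 3) = -168*4 = -672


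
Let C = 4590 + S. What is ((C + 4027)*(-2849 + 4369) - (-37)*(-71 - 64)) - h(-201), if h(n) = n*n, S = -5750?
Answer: 4312444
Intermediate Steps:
C = -1160 (C = 4590 - 5750 = -1160)
h(n) = n²
((C + 4027)*(-2849 + 4369) - (-37)*(-71 - 64)) - h(-201) = ((-1160 + 4027)*(-2849 + 4369) - (-37)*(-71 - 64)) - 1*(-201)² = (2867*1520 - (-37)*(-135)) - 1*40401 = (4357840 - 1*4995) - 40401 = (4357840 - 4995) - 40401 = 4352845 - 40401 = 4312444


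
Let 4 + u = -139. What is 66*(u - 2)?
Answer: -9570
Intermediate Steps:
u = -143 (u = -4 - 139 = -143)
66*(u - 2) = 66*(-143 - 2) = 66*(-145) = -9570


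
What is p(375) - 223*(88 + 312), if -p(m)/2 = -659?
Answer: -87882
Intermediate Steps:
p(m) = 1318 (p(m) = -2*(-659) = 1318)
p(375) - 223*(88 + 312) = 1318 - 223*(88 + 312) = 1318 - 223*400 = 1318 - 89200 = -87882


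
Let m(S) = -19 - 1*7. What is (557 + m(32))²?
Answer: 281961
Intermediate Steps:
m(S) = -26 (m(S) = -19 - 7 = -26)
(557 + m(32))² = (557 - 26)² = 531² = 281961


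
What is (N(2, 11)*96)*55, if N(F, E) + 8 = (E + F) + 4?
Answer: 47520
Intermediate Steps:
N(F, E) = -4 + E + F (N(F, E) = -8 + ((E + F) + 4) = -8 + (4 + E + F) = -4 + E + F)
(N(2, 11)*96)*55 = ((-4 + 11 + 2)*96)*55 = (9*96)*55 = 864*55 = 47520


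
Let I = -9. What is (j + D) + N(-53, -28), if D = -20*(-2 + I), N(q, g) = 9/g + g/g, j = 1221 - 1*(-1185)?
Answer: 73547/28 ≈ 2626.7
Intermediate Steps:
j = 2406 (j = 1221 + 1185 = 2406)
N(q, g) = 1 + 9/g (N(q, g) = 9/g + 1 = 1 + 9/g)
D = 220 (D = -20*(-2 - 9) = -20*(-11) = 220)
(j + D) + N(-53, -28) = (2406 + 220) + (9 - 28)/(-28) = 2626 - 1/28*(-19) = 2626 + 19/28 = 73547/28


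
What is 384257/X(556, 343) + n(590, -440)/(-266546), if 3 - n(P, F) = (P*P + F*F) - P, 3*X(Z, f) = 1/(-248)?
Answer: -10886013028923/38078 ≈ -2.8589e+8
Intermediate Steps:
X(Z, f) = -1/744 (X(Z, f) = (⅓)/(-248) = (⅓)*(-1/248) = -1/744)
n(P, F) = 3 + P - F² - P² (n(P, F) = 3 - ((P*P + F*F) - P) = 3 - ((P² + F²) - P) = 3 - ((F² + P²) - P) = 3 - (F² + P² - P) = 3 + (P - F² - P²) = 3 + P - F² - P²)
384257/X(556, 343) + n(590, -440)/(-266546) = 384257/(-1/744) + (3 + 590 - 1*(-440)² - 1*590²)/(-266546) = 384257*(-744) + (3 + 590 - 1*193600 - 1*348100)*(-1/266546) = -285887208 + (3 + 590 - 193600 - 348100)*(-1/266546) = -285887208 - 541107*(-1/266546) = -285887208 + 77301/38078 = -10886013028923/38078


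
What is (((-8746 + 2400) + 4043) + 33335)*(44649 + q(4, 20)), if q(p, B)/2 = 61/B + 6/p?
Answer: 6929150796/5 ≈ 1.3858e+9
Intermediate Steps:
q(p, B) = 12/p + 122/B (q(p, B) = 2*(61/B + 6/p) = 2*(6/p + 61/B) = 12/p + 122/B)
(((-8746 + 2400) + 4043) + 33335)*(44649 + q(4, 20)) = (((-8746 + 2400) + 4043) + 33335)*(44649 + (12/4 + 122/20)) = ((-6346 + 4043) + 33335)*(44649 + (12*(1/4) + 122*(1/20))) = (-2303 + 33335)*(44649 + (3 + 61/10)) = 31032*(44649 + 91/10) = 31032*(446581/10) = 6929150796/5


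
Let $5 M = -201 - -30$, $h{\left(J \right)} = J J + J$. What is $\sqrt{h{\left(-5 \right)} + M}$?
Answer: $\frac{i \sqrt{355}}{5} \approx 3.7683 i$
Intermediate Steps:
$h{\left(J \right)} = J + J^{2}$ ($h{\left(J \right)} = J^{2} + J = J + J^{2}$)
$M = - \frac{171}{5}$ ($M = \frac{-201 - -30}{5} = \frac{-201 + 30}{5} = \frac{1}{5} \left(-171\right) = - \frac{171}{5} \approx -34.2$)
$\sqrt{h{\left(-5 \right)} + M} = \sqrt{- 5 \left(1 - 5\right) - \frac{171}{5}} = \sqrt{\left(-5\right) \left(-4\right) - \frac{171}{5}} = \sqrt{20 - \frac{171}{5}} = \sqrt{- \frac{71}{5}} = \frac{i \sqrt{355}}{5}$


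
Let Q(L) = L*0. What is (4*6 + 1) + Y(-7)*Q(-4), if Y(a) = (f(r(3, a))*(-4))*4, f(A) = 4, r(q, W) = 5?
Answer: 25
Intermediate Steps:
Q(L) = 0
Y(a) = -64 (Y(a) = (4*(-4))*4 = -16*4 = -64)
(4*6 + 1) + Y(-7)*Q(-4) = (4*6 + 1) - 64*0 = (24 + 1) + 0 = 25 + 0 = 25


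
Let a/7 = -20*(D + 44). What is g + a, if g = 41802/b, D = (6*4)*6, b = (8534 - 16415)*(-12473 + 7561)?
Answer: -169814316873/6451912 ≈ -26320.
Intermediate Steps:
b = 38711472 (b = -7881*(-4912) = 38711472)
D = 144 (D = 24*6 = 144)
g = 6967/6451912 (g = 41802/38711472 = 41802*(1/38711472) = 6967/6451912 ≈ 0.0010798)
a = -26320 (a = 7*(-20*(144 + 44)) = 7*(-20*188) = 7*(-3760) = -26320)
g + a = 6967/6451912 - 26320 = -169814316873/6451912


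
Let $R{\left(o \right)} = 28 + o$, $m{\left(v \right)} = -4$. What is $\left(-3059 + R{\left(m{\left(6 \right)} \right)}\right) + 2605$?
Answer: $-430$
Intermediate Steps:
$\left(-3059 + R{\left(m{\left(6 \right)} \right)}\right) + 2605 = \left(-3059 + \left(28 - 4\right)\right) + 2605 = \left(-3059 + 24\right) + 2605 = -3035 + 2605 = -430$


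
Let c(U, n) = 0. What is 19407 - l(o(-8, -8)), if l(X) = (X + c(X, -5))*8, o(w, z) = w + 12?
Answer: 19375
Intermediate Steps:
o(w, z) = 12 + w
l(X) = 8*X (l(X) = (X + 0)*8 = X*8 = 8*X)
19407 - l(o(-8, -8)) = 19407 - 8*(12 - 8) = 19407 - 8*4 = 19407 - 1*32 = 19407 - 32 = 19375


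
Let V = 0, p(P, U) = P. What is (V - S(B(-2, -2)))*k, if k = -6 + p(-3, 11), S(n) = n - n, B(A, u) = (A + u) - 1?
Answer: 0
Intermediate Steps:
B(A, u) = -1 + A + u
S(n) = 0
k = -9 (k = -6 - 3 = -9)
(V - S(B(-2, -2)))*k = (0 - 1*0)*(-9) = (0 + 0)*(-9) = 0*(-9) = 0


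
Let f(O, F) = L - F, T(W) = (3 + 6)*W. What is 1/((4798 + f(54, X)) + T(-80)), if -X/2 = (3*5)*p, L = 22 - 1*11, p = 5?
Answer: 1/4239 ≈ 0.00023590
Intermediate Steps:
L = 11 (L = 22 - 11 = 11)
T(W) = 9*W
X = -150 (X = -2*3*5*5 = -30*5 = -2*75 = -150)
f(O, F) = 11 - F
1/((4798 + f(54, X)) + T(-80)) = 1/((4798 + (11 - 1*(-150))) + 9*(-80)) = 1/((4798 + (11 + 150)) - 720) = 1/((4798 + 161) - 720) = 1/(4959 - 720) = 1/4239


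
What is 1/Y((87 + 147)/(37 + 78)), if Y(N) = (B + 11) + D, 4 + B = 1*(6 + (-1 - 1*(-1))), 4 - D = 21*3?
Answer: -1/46 ≈ -0.021739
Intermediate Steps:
D = -59 (D = 4 - 21*3 = 4 - 1*63 = 4 - 63 = -59)
B = 2 (B = -4 + 1*(6 + (-1 - 1*(-1))) = -4 + 1*(6 + (-1 + 1)) = -4 + 1*(6 + 0) = -4 + 1*6 = -4 + 6 = 2)
Y(N) = -46 (Y(N) = (2 + 11) - 59 = 13 - 59 = -46)
1/Y((87 + 147)/(37 + 78)) = 1/(-46) = -1/46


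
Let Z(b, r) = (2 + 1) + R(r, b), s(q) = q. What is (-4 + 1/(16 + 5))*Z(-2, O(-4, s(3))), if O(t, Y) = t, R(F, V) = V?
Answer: -83/21 ≈ -3.9524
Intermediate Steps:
Z(b, r) = 3 + b (Z(b, r) = (2 + 1) + b = 3 + b)
(-4 + 1/(16 + 5))*Z(-2, O(-4, s(3))) = (-4 + 1/(16 + 5))*(3 - 2) = (-4 + 1/21)*1 = -83/21*1 = -83/21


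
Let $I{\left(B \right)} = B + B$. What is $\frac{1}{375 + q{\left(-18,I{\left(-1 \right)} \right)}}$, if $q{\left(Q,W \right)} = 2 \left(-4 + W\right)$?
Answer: $\frac{1}{363} \approx 0.0027548$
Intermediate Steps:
$I{\left(B \right)} = 2 B$
$q{\left(Q,W \right)} = -8 + 2 W$
$\frac{1}{375 + q{\left(-18,I{\left(-1 \right)} \right)}} = \frac{1}{375 - \left(8 - 2 \cdot 2 \left(-1\right)\right)} = \frac{1}{375 + \left(-8 + 2 \left(-2\right)\right)} = \frac{1}{375 - 12} = \frac{1}{363}$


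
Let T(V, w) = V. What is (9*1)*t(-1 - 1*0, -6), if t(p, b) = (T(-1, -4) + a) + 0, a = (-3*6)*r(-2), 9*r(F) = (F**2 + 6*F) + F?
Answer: 171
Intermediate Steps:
r(F) = F**2/9 + 7*F/9 (r(F) = ((F**2 + 6*F) + F)/9 = (F**2 + 7*F)/9 = F**2/9 + 7*F/9)
a = 20 (a = (-3*6)*((1/9)*(-2)*(7 - 2)) = -2*(-2)*5 = -18*(-10/9) = 20)
t(p, b) = 19 (t(p, b) = (-1 + 20) + 0 = 19 + 0 = 19)
(9*1)*t(-1 - 1*0, -6) = (9*1)*19 = 9*19 = 171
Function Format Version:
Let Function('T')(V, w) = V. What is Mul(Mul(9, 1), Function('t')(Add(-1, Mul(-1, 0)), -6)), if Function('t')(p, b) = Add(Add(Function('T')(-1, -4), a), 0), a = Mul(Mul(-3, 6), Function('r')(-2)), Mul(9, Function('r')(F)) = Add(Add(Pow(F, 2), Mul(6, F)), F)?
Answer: 171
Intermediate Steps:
Function('r')(F) = Add(Mul(Rational(1, 9), Pow(F, 2)), Mul(Rational(7, 9), F)) (Function('r')(F) = Mul(Rational(1, 9), Add(Add(Pow(F, 2), Mul(6, F)), F)) = Mul(Rational(1, 9), Add(Pow(F, 2), Mul(7, F))) = Add(Mul(Rational(1, 9), Pow(F, 2)), Mul(Rational(7, 9), F)))
a = 20 (a = Mul(Mul(-3, 6), Mul(Rational(1, 9), -2, Add(7, -2))) = Mul(-18, Mul(Rational(1, 9), -2, 5)) = Mul(-18, Rational(-10, 9)) = 20)
Function('t')(p, b) = 19 (Function('t')(p, b) = Add(Add(-1, 20), 0) = Add(19, 0) = 19)
Mul(Mul(9, 1), Function('t')(Add(-1, Mul(-1, 0)), -6)) = Mul(Mul(9, 1), 19) = Mul(9, 19) = 171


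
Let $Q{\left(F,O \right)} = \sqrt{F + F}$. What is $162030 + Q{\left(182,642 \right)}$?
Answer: $162030 + 2 \sqrt{91} \approx 1.6205 \cdot 10^{5}$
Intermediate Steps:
$Q{\left(F,O \right)} = \sqrt{2} \sqrt{F}$ ($Q{\left(F,O \right)} = \sqrt{2 F} = \sqrt{2} \sqrt{F}$)
$162030 + Q{\left(182,642 \right)} = 162030 + \sqrt{2} \sqrt{182} = 162030 + 2 \sqrt{91}$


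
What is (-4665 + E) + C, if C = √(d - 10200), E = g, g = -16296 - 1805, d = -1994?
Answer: -22766 + I*√12194 ≈ -22766.0 + 110.43*I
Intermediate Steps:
g = -18101
E = -18101
C = I*√12194 (C = √(-1994 - 10200) = √(-12194) = I*√12194 ≈ 110.43*I)
(-4665 + E) + C = (-4665 - 18101) + I*√12194 = -22766 + I*√12194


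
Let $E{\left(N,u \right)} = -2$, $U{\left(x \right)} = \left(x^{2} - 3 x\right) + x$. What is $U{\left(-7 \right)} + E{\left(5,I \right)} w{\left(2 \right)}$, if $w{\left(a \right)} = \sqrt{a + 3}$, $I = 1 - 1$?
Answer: $63 - 2 \sqrt{5} \approx 58.528$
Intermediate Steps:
$I = 0$ ($I = 1 - 1 = 0$)
$w{\left(a \right)} = \sqrt{3 + a}$
$U{\left(x \right)} = x^{2} - 2 x$
$U{\left(-7 \right)} + E{\left(5,I \right)} w{\left(2 \right)} = - 7 \left(-2 - 7\right) - 2 \sqrt{3 + 2} = \left(-7\right) \left(-9\right) - 2 \sqrt{5} = 63 - 2 \sqrt{5}$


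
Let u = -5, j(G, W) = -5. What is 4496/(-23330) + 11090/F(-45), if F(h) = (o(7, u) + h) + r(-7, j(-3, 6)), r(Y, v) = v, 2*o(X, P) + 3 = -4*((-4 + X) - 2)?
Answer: -258970236/1248155 ≈ -207.48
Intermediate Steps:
o(X, P) = 21/2 - 2*X (o(X, P) = -3/2 + (-4*((-4 + X) - 2))/2 = -3/2 + (-4*(-6 + X))/2 = -3/2 + (24 - 4*X)/2 = -3/2 + (12 - 2*X) = 21/2 - 2*X)
F(h) = -17/2 + h (F(h) = ((21/2 - 2*7) + h) - 5 = ((21/2 - 14) + h) - 5 = (-7/2 + h) - 5 = -17/2 + h)
4496/(-23330) + 11090/F(-45) = 4496/(-23330) + 11090/(-17/2 - 45) = 4496*(-1/23330) + 11090/(-107/2) = -2248/11665 + 11090*(-2/107) = -2248/11665 - 22180/107 = -258970236/1248155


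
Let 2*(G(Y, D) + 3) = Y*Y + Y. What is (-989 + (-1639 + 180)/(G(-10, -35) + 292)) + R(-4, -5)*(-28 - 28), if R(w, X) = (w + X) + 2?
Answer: -200857/334 ≈ -601.37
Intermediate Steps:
R(w, X) = 2 + X + w (R(w, X) = (X + w) + 2 = 2 + X + w)
G(Y, D) = -3 + Y/2 + Y²/2 (G(Y, D) = -3 + (Y*Y + Y)/2 = -3 + (Y² + Y)/2 = -3 + (Y + Y²)/2 = -3 + (Y/2 + Y²/2) = -3 + Y/2 + Y²/2)
(-989 + (-1639 + 180)/(G(-10, -35) + 292)) + R(-4, -5)*(-28 - 28) = (-989 + (-1639 + 180)/((-3 + (½)*(-10) + (½)*(-10)²) + 292)) + (2 - 5 - 4)*(-28 - 28) = (-989 - 1459/((-3 - 5 + (½)*100) + 292)) - 7*(-56) = (-989 - 1459/((-3 - 5 + 50) + 292)) + 392 = (-989 - 1459/(42 + 292)) + 392 = (-989 - 1459/334) + 392 = -331785/334 + 392 = -200857/334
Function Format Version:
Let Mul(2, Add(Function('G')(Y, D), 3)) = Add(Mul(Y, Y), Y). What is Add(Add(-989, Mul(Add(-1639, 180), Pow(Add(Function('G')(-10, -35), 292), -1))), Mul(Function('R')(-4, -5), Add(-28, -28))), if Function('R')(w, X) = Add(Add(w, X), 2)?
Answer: Rational(-200857, 334) ≈ -601.37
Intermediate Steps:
Function('R')(w, X) = Add(2, X, w) (Function('R')(w, X) = Add(Add(X, w), 2) = Add(2, X, w))
Function('G')(Y, D) = Add(-3, Mul(Rational(1, 2), Y), Mul(Rational(1, 2), Pow(Y, 2))) (Function('G')(Y, D) = Add(-3, Mul(Rational(1, 2), Add(Mul(Y, Y), Y))) = Add(-3, Mul(Rational(1, 2), Add(Pow(Y, 2), Y))) = Add(-3, Mul(Rational(1, 2), Add(Y, Pow(Y, 2)))) = Add(-3, Add(Mul(Rational(1, 2), Y), Mul(Rational(1, 2), Pow(Y, 2)))) = Add(-3, Mul(Rational(1, 2), Y), Mul(Rational(1, 2), Pow(Y, 2))))
Add(Add(-989, Mul(Add(-1639, 180), Pow(Add(Function('G')(-10, -35), 292), -1))), Mul(Function('R')(-4, -5), Add(-28, -28))) = Add(Add(-989, Mul(Add(-1639, 180), Pow(Add(Add(-3, Mul(Rational(1, 2), -10), Mul(Rational(1, 2), Pow(-10, 2))), 292), -1))), Mul(Add(2, -5, -4), Add(-28, -28))) = Add(Add(-989, Mul(-1459, Pow(Add(Add(-3, -5, Mul(Rational(1, 2), 100)), 292), -1))), Mul(-7, -56)) = Add(Add(-989, Mul(-1459, Pow(Add(Add(-3, -5, 50), 292), -1))), 392) = Add(Add(-989, Mul(-1459, Pow(Add(42, 292), -1))), 392) = Add(Add(-989, Mul(-1459, Pow(334, -1))), 392) = Add(Add(-989, Mul(-1459, Rational(1, 334))), 392) = Add(Add(-989, Rational(-1459, 334)), 392) = Add(Rational(-331785, 334), 392) = Rational(-200857, 334)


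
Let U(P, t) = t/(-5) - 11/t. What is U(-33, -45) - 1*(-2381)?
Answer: 107561/45 ≈ 2390.2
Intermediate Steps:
U(P, t) = -11/t - t/5 (U(P, t) = t*(-⅕) - 11/t = -t/5 - 11/t = -11/t - t/5)
U(-33, -45) - 1*(-2381) = (-11/(-45) - ⅕*(-45)) - 1*(-2381) = (-11*(-1/45) + 9) + 2381 = (11/45 + 9) + 2381 = 416/45 + 2381 = 107561/45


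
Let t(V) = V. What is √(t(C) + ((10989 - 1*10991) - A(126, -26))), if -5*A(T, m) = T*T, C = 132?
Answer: √82630/5 ≈ 57.491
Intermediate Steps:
A(T, m) = -T²/5 (A(T, m) = -T*T/5 = -T²/5)
√(t(C) + ((10989 - 1*10991) - A(126, -26))) = √(132 + ((10989 - 1*10991) - (-1)*126²/5)) = √(132 + ((10989 - 10991) - (-1)*15876/5)) = √(132 + (-2 - 1*(-15876/5))) = √(132 + (-2 + 15876/5)) = √(132 + 15866/5) = √(16526/5) = √82630/5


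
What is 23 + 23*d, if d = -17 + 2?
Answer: -322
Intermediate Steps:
d = -15
23 + 23*d = 23 + 23*(-15) = 23 - 345 = -322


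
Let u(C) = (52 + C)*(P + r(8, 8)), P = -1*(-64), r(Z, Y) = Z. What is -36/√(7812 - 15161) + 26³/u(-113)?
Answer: -2197/549 + 36*I*√7349/7349 ≈ -4.0018 + 0.41994*I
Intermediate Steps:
P = 64
u(C) = 3744 + 72*C (u(C) = (52 + C)*(64 + 8) = (52 + C)*72 = 3744 + 72*C)
-36/√(7812 - 15161) + 26³/u(-113) = -36/√(7812 - 15161) + 26³/(3744 + 72*(-113)) = -36*(-I*√7349/7349) + 17576/(3744 - 8136) = -36*(-I*√7349/7349) + 17576/(-4392) = -(-36)*I*√7349/7349 + 17576*(-1/4392) = 36*I*√7349/7349 - 2197/549 = -2197/549 + 36*I*√7349/7349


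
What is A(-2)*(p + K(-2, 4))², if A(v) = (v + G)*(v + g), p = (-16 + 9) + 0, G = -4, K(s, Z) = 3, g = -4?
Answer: 576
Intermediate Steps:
p = -7 (p = -7 + 0 = -7)
A(v) = (-4 + v)² (A(v) = (v - 4)*(v - 4) = (-4 + v)*(-4 + v) = (-4 + v)²)
A(-2)*(p + K(-2, 4))² = (16 + (-2)² - 8*(-2))*(-7 + 3)² = (16 + 4 + 16)*(-4)² = 36*16 = 576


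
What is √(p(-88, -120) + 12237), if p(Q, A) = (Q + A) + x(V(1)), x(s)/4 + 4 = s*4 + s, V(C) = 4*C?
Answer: √12093 ≈ 109.97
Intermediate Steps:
x(s) = -16 + 20*s (x(s) = -16 + 4*(s*4 + s) = -16 + 4*(4*s + s) = -16 + 4*(5*s) = -16 + 20*s)
p(Q, A) = 64 + A + Q (p(Q, A) = (Q + A) + (-16 + 20*(4*1)) = (A + Q) + (-16 + 20*4) = (A + Q) + (-16 + 80) = (A + Q) + 64 = 64 + A + Q)
√(p(-88, -120) + 12237) = √((64 - 120 - 88) + 12237) = √(-144 + 12237) = √12093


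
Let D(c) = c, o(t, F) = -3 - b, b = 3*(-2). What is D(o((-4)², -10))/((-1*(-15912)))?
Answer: 1/5304 ≈ 0.00018854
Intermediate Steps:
b = -6
o(t, F) = 3 (o(t, F) = -3 - 1*(-6) = -3 + 6 = 3)
D(o((-4)², -10))/((-1*(-15912))) = 3/((-1*(-15912))) = 3/15912 = 3*(1/15912) = 1/5304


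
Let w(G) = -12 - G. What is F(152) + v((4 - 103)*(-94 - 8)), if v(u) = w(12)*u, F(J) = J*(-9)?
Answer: -243720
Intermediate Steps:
F(J) = -9*J
v(u) = -24*u (v(u) = (-12 - 1*12)*u = (-12 - 12)*u = -24*u)
F(152) + v((4 - 103)*(-94 - 8)) = -9*152 - 24*(4 - 103)*(-94 - 8) = -1368 - (-2376)*(-102) = -1368 - 24*10098 = -1368 - 242352 = -243720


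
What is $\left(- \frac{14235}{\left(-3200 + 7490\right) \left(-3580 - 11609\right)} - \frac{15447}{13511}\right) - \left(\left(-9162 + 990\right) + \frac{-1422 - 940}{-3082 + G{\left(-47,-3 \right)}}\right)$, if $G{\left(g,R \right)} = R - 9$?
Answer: $\frac{57063275636766733}{6984409117686} \approx 8170.1$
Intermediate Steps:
$G{\left(g,R \right)} = -9 + R$ ($G{\left(g,R \right)} = R - 9 = -9 + R$)
$\left(- \frac{14235}{\left(-3200 + 7490\right) \left(-3580 - 11609\right)} - \frac{15447}{13511}\right) - \left(\left(-9162 + 990\right) + \frac{-1422 - 940}{-3082 + G{\left(-47,-3 \right)}}\right) = \left(- \frac{14235}{\left(-3200 + 7490\right) \left(-3580 - 11609\right)} - \frac{15447}{13511}\right) - \left(\left(-9162 + 990\right) + \frac{-1422 - 940}{-3082 - 12}\right) = \left(- \frac{14235}{4290 \left(-15189\right)} - \frac{15447}{13511}\right) - \left(-8172 - \frac{2362}{-3082 - 12}\right) = \left(- \frac{14235}{-65160810} - \frac{15447}{13511}\right) - \left(-8172 - \frac{2362}{-3094}\right) = \left(\left(-14235\right) \left(- \frac{1}{65160810}\right) - \frac{15447}{13511}\right) - \left(-8172 - - \frac{1181}{1547}\right) = \left(\frac{73}{334158} - \frac{15447}{13511}\right) - \left(-8172 + \frac{1181}{1547}\right) = - \frac{5160752323}{4514808738} - - \frac{12640903}{1547} = - \frac{5160752323}{4514808738} + \frac{12640903}{1547} = \frac{57063275636766733}{6984409117686}$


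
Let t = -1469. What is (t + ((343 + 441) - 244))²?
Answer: 863041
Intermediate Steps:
(t + ((343 + 441) - 244))² = (-1469 + ((343 + 441) - 244))² = (-1469 + (784 - 244))² = (-1469 + 540)² = (-929)² = 863041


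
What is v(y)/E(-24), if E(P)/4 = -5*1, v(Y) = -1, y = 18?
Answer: 1/20 ≈ 0.050000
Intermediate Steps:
E(P) = -20 (E(P) = 4*(-5*1) = 4*(-5) = -20)
v(y)/E(-24) = -1/(-20) = -1*(-1/20) = 1/20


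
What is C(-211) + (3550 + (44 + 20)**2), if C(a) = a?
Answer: 7435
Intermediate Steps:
C(-211) + (3550 + (44 + 20)**2) = -211 + (3550 + (44 + 20)**2) = -211 + (3550 + 64**2) = -211 + (3550 + 4096) = -211 + 7646 = 7435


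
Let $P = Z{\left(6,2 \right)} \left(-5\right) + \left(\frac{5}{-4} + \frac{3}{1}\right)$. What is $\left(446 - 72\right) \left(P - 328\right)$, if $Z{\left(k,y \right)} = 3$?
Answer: $- \frac{255255}{2} \approx -1.2763 \cdot 10^{5}$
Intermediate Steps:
$P = - \frac{53}{4}$ ($P = 3 \left(-5\right) + \left(\frac{5}{-4} + \frac{3}{1}\right) = -15 + \left(5 \left(- \frac{1}{4}\right) + 3 \cdot 1\right) = -15 + \left(- \frac{5}{4} + 3\right) = -15 + \frac{7}{4} = - \frac{53}{4} \approx -13.25$)
$\left(446 - 72\right) \left(P - 328\right) = \left(446 - 72\right) \left(- \frac{53}{4} - 328\right) = 374 \left(- \frac{1365}{4}\right) = - \frac{255255}{2}$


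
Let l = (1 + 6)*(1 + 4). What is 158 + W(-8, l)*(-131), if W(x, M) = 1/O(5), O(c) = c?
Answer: 659/5 ≈ 131.80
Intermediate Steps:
l = 35 (l = 7*5 = 35)
W(x, M) = 1/5
158 + W(-8, l)*(-131) = 158 + (1/5)*(-131) = 158 - 131/5 = 659/5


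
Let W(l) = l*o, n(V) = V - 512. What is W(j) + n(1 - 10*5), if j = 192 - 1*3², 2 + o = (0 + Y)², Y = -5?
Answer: 3648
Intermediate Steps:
n(V) = -512 + V
o = 23 (o = -2 + (0 - 5)² = -2 + (-5)² = -2 + 25 = 23)
j = 183 (j = 192 - 1*9 = 192 - 9 = 183)
W(l) = 23*l (W(l) = l*23 = 23*l)
W(j) + n(1 - 10*5) = 23*183 + (-512 + (1 - 10*5)) = 4209 + (-512 + (1 - 50)) = 4209 + (-512 - 49) = 4209 - 561 = 3648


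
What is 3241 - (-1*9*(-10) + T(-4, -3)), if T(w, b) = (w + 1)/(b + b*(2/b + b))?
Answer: 25211/8 ≈ 3151.4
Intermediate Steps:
T(w, b) = (1 + w)/(b + b*(b + 2/b))
3241 - (-1*9*(-10) + T(-4, -3)) = 3241 - (-1*9*(-10) + (1 - 4)/(2 - 3 + (-3)**2)) = 3241 - (-9*(-10) - 3/(2 - 3 + 9)) = 3241 - (90 - 3/8) = 3241 - 1*717/8 = 3241 - 717/8 = 25211/8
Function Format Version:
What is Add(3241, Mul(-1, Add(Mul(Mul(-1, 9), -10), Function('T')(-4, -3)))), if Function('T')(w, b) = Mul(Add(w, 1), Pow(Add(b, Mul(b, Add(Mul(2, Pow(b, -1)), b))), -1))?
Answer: Rational(25211, 8) ≈ 3151.4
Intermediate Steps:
Function('T')(w, b) = Mul(Pow(Add(b, Mul(b, Add(b, Mul(2, Pow(b, -1))))), -1), Add(1, w)) (Function('T')(w, b) = Mul(Add(1, w), Pow(Add(b, Mul(b, Add(b, Mul(2, Pow(b, -1))))), -1)) = Mul(Pow(Add(b, Mul(b, Add(b, Mul(2, Pow(b, -1))))), -1), Add(1, w)))
Add(3241, Mul(-1, Add(Mul(Mul(-1, 9), -10), Function('T')(-4, -3)))) = Add(3241, Mul(-1, Add(Mul(Mul(-1, 9), -10), Mul(Pow(Add(2, -3, Pow(-3, 2)), -1), Add(1, -4))))) = Add(3241, Mul(-1, Add(Mul(-9, -10), Mul(Pow(Add(2, -3, 9), -1), -3)))) = Add(3241, Mul(-1, Add(90, Mul(Pow(8, -1), -3)))) = Add(3241, Mul(-1, Add(90, Mul(Rational(1, 8), -3)))) = Add(3241, Mul(-1, Add(90, Rational(-3, 8)))) = Add(3241, Mul(-1, Rational(717, 8))) = Add(3241, Rational(-717, 8)) = Rational(25211, 8)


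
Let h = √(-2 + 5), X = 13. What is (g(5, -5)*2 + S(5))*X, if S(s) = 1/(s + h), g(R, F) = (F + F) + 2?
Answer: -4511/22 - 13*√3/22 ≈ -206.07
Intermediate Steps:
g(R, F) = 2 + 2*F (g(R, F) = 2*F + 2 = 2 + 2*F)
h = √3 ≈ 1.7320
S(s) = 1/(s + √3)
(g(5, -5)*2 + S(5))*X = ((2 + 2*(-5))*2 + 1/(5 + √3))*13 = ((2 - 10)*2 + 1/(5 + √3))*13 = (-8*2 + 1/(5 + √3))*13 = (-16 + 1/(5 + √3))*13 = -208 + 13/(5 + √3)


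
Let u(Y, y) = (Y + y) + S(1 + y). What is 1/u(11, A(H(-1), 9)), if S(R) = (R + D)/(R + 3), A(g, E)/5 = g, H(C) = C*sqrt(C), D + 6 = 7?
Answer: 484/6841 + 215*I/6841 ≈ 0.07075 + 0.031428*I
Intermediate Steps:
D = 1 (D = -6 + 7 = 1)
H(C) = C**(3/2)
A(g, E) = 5*g
S(R) = (1 + R)/(3 + R) (S(R) = (R + 1)/(R + 3) = (1 + R)/(3 + R))
u(Y, y) = Y + y + (2 + y)/(4 + y) (u(Y, y) = (Y + y) + (1 + (1 + y))/(3 + (1 + y)) = (Y + y) + (2 + y)/(4 + y) = Y + y + (2 + y)/(4 + y))
1/u(11, A(H(-1), 9)) = 1/((2 + 5*(-1)**(3/2) + (4 + 5*(-1)**(3/2))*(11 + 5*(-1)**(3/2)))/(4 + 5*(-1)**(3/2))) = 1/((2 + 5*(-I) + (4 + 5*(-I))*(11 + 5*(-I)))/(4 + 5*(-I))) = 1/((2 - 5*I + (4 - 5*I)*(11 - 5*I))/(4 - 5*I)) = 1/(((4 + 5*I)/41)*(2 - 5*I + (4 - 5*I)*(11 - 5*I))) = 1/((4 + 5*I)*(2 - 5*I + (4 - 5*I)*(11 - 5*I))/41) = (4 - 5*I)/(2 - 5*I + (4 - 5*I)*(11 - 5*I))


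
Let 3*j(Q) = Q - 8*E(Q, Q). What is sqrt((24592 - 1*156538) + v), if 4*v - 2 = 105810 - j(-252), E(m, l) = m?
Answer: 2*I*sqrt(26410) ≈ 325.02*I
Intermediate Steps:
j(Q) = -7*Q/3 (j(Q) = (Q - 8*Q)/3 = (-7*Q)/3 = -7*Q/3)
v = 26306 (v = 1/2 + (105810 - (-7)*(-252)/3)/4 = 1/2 + (105810 - 1*588)/4 = 1/2 + (105810 - 588)/4 = 1/2 + (1/4)*105222 = 1/2 + 52611/2 = 26306)
sqrt((24592 - 1*156538) + v) = sqrt((24592 - 1*156538) + 26306) = sqrt((24592 - 156538) + 26306) = sqrt(-131946 + 26306) = sqrt(-105640) = 2*I*sqrt(26410)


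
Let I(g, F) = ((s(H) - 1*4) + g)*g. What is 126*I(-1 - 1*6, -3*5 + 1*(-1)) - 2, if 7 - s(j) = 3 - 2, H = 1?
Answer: 4408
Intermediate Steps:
s(j) = 6 (s(j) = 7 - (3 - 2) = 7 - 1*1 = 7 - 1 = 6)
I(g, F) = g*(2 + g) (I(g, F) = ((6 - 1*4) + g)*g = ((6 - 4) + g)*g = (2 + g)*g = g*(2 + g))
126*I(-1 - 1*6, -3*5 + 1*(-1)) - 2 = 126*((-1 - 1*6)*(2 + (-1 - 1*6))) - 2 = 126*((-1 - 6)*(2 + (-1 - 6))) - 2 = 126*(-7*(2 - 7)) - 2 = 126*(-7*(-5)) - 2 = 126*35 - 2 = 4410 - 2 = 4408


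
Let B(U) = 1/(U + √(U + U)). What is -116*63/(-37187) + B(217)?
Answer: 1608407/7995205 - √434/46655 ≈ 0.20072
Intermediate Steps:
B(U) = 1/(U + √2*√U) (B(U) = 1/(U + √(2*U)) = 1/(U + √2*√U))
-116*63/(-37187) + B(217) = -116*63/(-37187) + 1/(217 + √2*√217) = -7308*(-1/37187) + 1/(217 + √434) = 7308/37187 + 1/(217 + √434)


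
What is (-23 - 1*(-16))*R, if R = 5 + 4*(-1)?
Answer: -7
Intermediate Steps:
R = 1 (R = 5 - 4 = 1)
(-23 - 1*(-16))*R = (-23 - 1*(-16))*1 = (-23 + 16)*1 = -7*1 = -7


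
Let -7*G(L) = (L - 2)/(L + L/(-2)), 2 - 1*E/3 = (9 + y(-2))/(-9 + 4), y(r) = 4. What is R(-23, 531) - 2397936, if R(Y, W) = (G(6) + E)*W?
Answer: -83674827/35 ≈ -2.3907e+6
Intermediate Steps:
E = 69/5 (E = 6 - 3*(9 + 4)/(-9 + 4) = 6 - 39/(-5) = 6 - 39*(-1)/5 = 6 - 3*(-13/5) = 6 + 39/5 = 69/5 ≈ 13.800)
G(L) = -2*(-2 + L)/(7*L) (G(L) = -(L - 2)/(7*(L + L/(-2))) = -(-2 + L)/(7*(L + L*(-½))) = -(-2 + L)/(7*(L - L/2)) = -(-2 + L)/(7*(L/2)) = -(-2 + L)*2/L/7 = -2*(-2 + L)/(7*L))
R(Y, W) = 1429*W/105 (R(Y, W) = ((2/7)*(2 - 1*6)/6 + 69/5)*W = ((2/7)*(⅙)*(2 - 6) + 69/5)*W = ((2/7)*(⅙)*(-4) + 69/5)*W = (-4/21 + 69/5)*W = 1429*W/105)
R(-23, 531) - 2397936 = (1429/105)*531 - 2397936 = 252933/35 - 2397936 = -83674827/35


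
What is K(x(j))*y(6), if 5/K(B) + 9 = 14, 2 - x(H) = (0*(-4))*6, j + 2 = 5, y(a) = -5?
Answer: -5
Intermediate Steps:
j = 3 (j = -2 + 5 = 3)
x(H) = 2 (x(H) = 2 - 0*(-4)*6 = 2 - 0*6 = 2 - 1*0 = 2 + 0 = 2)
K(B) = 1 (K(B) = 5/(-9 + 14) = 5/5 = 5*(1/5) = 1)
K(x(j))*y(6) = 1*(-5) = -5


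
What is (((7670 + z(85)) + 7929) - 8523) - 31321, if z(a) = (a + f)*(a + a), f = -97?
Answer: -26285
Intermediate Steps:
z(a) = 2*a*(-97 + a) (z(a) = (a - 97)*(a + a) = (-97 + a)*(2*a) = 2*a*(-97 + a))
(((7670 + z(85)) + 7929) - 8523) - 31321 = (((7670 + 2*85*(-97 + 85)) + 7929) - 8523) - 31321 = (((7670 + 2*85*(-12)) + 7929) - 8523) - 31321 = (((7670 - 2040) + 7929) - 8523) - 31321 = ((5630 + 7929) - 8523) - 31321 = (13559 - 8523) - 31321 = 5036 - 31321 = -26285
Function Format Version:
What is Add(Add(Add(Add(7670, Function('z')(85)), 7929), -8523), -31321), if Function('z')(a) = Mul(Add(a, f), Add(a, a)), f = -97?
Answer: -26285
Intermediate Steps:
Function('z')(a) = Mul(2, a, Add(-97, a)) (Function('z')(a) = Mul(Add(a, -97), Add(a, a)) = Mul(Add(-97, a), Mul(2, a)) = Mul(2, a, Add(-97, a)))
Add(Add(Add(Add(7670, Function('z')(85)), 7929), -8523), -31321) = Add(Add(Add(Add(7670, Mul(2, 85, Add(-97, 85))), 7929), -8523), -31321) = Add(Add(Add(Add(7670, Mul(2, 85, -12)), 7929), -8523), -31321) = Add(Add(Add(Add(7670, -2040), 7929), -8523), -31321) = Add(Add(Add(5630, 7929), -8523), -31321) = Add(Add(13559, -8523), -31321) = Add(5036, -31321) = -26285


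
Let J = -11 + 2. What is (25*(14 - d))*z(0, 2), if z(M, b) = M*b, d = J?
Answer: 0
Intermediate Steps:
J = -9
d = -9
(25*(14 - d))*z(0, 2) = (25*(14 - 1*(-9)))*(0*2) = (25*(14 + 9))*0 = (25*23)*0 = 575*0 = 0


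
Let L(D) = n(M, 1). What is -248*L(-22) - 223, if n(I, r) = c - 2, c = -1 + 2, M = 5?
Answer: 25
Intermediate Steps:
c = 1
n(I, r) = -1 (n(I, r) = 1 - 2 = -1)
L(D) = -1
-248*L(-22) - 223 = -248*(-1) - 223 = 248 - 223 = 25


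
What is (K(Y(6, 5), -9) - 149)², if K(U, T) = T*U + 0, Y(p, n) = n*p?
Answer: 175561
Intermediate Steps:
K(U, T) = T*U
(K(Y(6, 5), -9) - 149)² = (-45*6 - 149)² = (-9*30 - 149)² = (-270 - 149)² = (-419)² = 175561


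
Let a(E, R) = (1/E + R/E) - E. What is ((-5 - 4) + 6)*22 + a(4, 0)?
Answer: -279/4 ≈ -69.750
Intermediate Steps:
a(E, R) = 1/E - E + R/E (a(E, R) = (1/E + R/E) - E = 1/E - E + R/E)
((-5 - 4) + 6)*22 + a(4, 0) = ((-5 - 4) + 6)*22 + (1 + 0 - 1*4²)/4 = (-9 + 6)*22 + (1 + 0 - 1*16)/4 = -3*22 + (1 + 0 - 16)/4 = -66 + (¼)*(-15) = -66 - 15/4 = -279/4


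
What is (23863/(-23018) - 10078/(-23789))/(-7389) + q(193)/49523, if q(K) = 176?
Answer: 80969642558533/22263522284218366 ≈ 0.0036369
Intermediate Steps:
(23863/(-23018) - 10078/(-23789))/(-7389) + q(193)/49523 = (23863/(-23018) - 10078/(-23789))/(-7389) + 176/49523 = (23863*(-1/23018) - 10078*(-1/23789))*(-1/7389) + 176*(1/49523) = (-23863/23018 + 10078/23789)*(-1/7389) + 176/49523 = -335701503/547575202*(-1/7389) + 176/49523 = 37300167/449559240842 + 176/49523 = 80969642558533/22263522284218366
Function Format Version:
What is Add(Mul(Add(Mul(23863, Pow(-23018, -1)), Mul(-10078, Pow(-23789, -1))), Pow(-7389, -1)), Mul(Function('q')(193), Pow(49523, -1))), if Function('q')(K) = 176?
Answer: Rational(80969642558533, 22263522284218366) ≈ 0.0036369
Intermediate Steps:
Add(Mul(Add(Mul(23863, Pow(-23018, -1)), Mul(-10078, Pow(-23789, -1))), Pow(-7389, -1)), Mul(Function('q')(193), Pow(49523, -1))) = Add(Mul(Add(Mul(23863, Pow(-23018, -1)), Mul(-10078, Pow(-23789, -1))), Pow(-7389, -1)), Mul(176, Pow(49523, -1))) = Add(Mul(Add(Mul(23863, Rational(-1, 23018)), Mul(-10078, Rational(-1, 23789))), Rational(-1, 7389)), Mul(176, Rational(1, 49523))) = Add(Mul(Add(Rational(-23863, 23018), Rational(10078, 23789)), Rational(-1, 7389)), Rational(176, 49523)) = Add(Mul(Rational(-335701503, 547575202), Rational(-1, 7389)), Rational(176, 49523)) = Add(Rational(37300167, 449559240842), Rational(176, 49523)) = Rational(80969642558533, 22263522284218366)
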